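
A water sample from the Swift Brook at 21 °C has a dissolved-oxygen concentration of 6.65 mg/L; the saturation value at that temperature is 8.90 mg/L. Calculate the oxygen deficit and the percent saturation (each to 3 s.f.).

D ≈ 2.25 mg/L; 74.7 % saturation

D = C_s − C = 8.90 − 6.65 = 2.25 mg/L.
% saturation = 6.65/8.90 × 100 = 74.7 %.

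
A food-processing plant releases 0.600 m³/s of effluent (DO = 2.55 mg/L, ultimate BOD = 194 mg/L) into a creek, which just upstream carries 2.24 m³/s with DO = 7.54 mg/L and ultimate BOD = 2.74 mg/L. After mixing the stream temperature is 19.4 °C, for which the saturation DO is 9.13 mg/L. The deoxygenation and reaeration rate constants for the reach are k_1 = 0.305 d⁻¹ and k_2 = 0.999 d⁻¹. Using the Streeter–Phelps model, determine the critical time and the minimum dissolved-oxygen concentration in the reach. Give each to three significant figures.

t_c ≈ 1.49 d; minimum DO ≈ 0.776 mg/L

Mixed DO = (2.24×7.54 + 0.600×2.55)/(2.24+0.600) = 18.42/2.840 = 6.486 mg/L.
Mixed L₀ = (2.24×2.74 + 0.600×194)/(2.840) = 122.5/2.840 = 43.15 mg/L.
Initial deficit D₀ = C_s − DO₀ = 9.13 − 6.486 = 2.644 mg/L.
t_c = (1/0.6940) ln[(0.999/0.305)(1 − 2.644×0.6940/(0.305×43.15))] = 1.441 × ln(2.819) = 1.493 d.
D_c = (0.305/0.999) × 43.15 × e^(−0.305×1.493) = 0.3053 × 43.15 × 0.6342 = 8.354 mg/L.
Minimum DO = 9.13 − 8.354 = 0.7759 mg/L.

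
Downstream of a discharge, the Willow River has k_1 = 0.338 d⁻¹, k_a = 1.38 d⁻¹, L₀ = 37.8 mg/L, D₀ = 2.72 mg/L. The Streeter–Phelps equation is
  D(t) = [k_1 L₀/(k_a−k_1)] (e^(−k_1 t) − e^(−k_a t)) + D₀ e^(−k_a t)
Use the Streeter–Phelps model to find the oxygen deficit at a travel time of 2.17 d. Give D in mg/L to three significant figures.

k_1 L₀/(k_a−k_1) = 0.338×37.8/(1.38−0.338) = 12.78/1.042 = 12.26 mg/L.
e^(−k_1 t) = e^(−0.338×2.170) = 0.4802; e^(−k_a t) = e^(−1.38×2.170) = 0.05006.
D = 12.26 × (0.4802 − 0.05006) + 2.72 × 0.05006 = 5.275 + 0.1362 = 5.411 mg/L.

D ≈ 5.41 mg/L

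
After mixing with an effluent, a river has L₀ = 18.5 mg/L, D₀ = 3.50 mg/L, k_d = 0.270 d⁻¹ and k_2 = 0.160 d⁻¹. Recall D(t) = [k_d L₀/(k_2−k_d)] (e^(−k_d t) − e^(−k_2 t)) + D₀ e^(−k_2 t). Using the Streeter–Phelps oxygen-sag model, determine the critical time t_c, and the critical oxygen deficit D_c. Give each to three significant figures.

t_c ≈ 4.08 d; D_c ≈ 10.4 mg/L

t_c = [1/(k_2−k_d)] ln[(k_2/k_d)(1 − D₀(k_2−k_d)/(k_d L₀))]
= [1/(0.160−0.270)] ln[(0.160/0.270)(1 − 3.50×-0.1100/(0.270×18.5))]
= (1/-0.1100) ln[0.5926 × 1.077] = -9.091 × ln(0.6383) = -9.091 × -0.4490 = 4.082 d.
D_c = (k_d/k_2) L₀ e^(−k_d t_c) = (0.270/0.160) × 18.5 × e^(−0.270×4.082) = 1.688 × 18.5 × 0.3322 = 10.37 mg/L.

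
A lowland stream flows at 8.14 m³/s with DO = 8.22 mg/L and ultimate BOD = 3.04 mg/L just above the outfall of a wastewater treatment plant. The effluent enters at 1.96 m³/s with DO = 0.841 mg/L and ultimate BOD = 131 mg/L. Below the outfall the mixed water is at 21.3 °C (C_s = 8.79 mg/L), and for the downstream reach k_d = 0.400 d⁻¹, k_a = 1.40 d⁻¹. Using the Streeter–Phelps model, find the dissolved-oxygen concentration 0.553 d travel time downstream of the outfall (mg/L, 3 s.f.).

Mixed DO = (8.14×8.22 + 1.96×0.841)/(8.14+1.96) = 68.56/10.10 = 6.788 mg/L.
Mixed L₀ = (8.14×3.04 + 1.96×131)/(10.10) = 281.5/10.10 = 27.87 mg/L.
Initial deficit D₀ = C_s − DO₀ = 8.79 − 6.788 = 2.002 mg/L.
D(0.553) = [0.400×27.87/(1.40−0.400)](e^(−0.400×0.553) − e^(−1.40×0.553)) + 2.002 e^(−1.40×0.553)
= 11.15 × (0.8016 − 0.4611) + 2.002 × 0.4611 = 4.719 mg/L.
DO = 8.79 − 4.719 = 4.071 mg/L.

DO ≈ 4.07 mg/L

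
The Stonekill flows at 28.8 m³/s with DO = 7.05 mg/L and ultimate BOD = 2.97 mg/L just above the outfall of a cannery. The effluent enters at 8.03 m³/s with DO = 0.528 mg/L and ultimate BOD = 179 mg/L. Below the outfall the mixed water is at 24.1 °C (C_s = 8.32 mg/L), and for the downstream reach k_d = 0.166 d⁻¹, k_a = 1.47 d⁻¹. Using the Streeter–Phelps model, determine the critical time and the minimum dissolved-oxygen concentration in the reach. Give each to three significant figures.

Mixed DO = (28.8×7.05 + 8.03×0.528)/(28.8+8.03) = 207.3/36.83 = 5.628 mg/L.
Mixed L₀ = (28.8×2.97 + 8.03×179)/(36.83) = 1523/36.83 = 41.35 mg/L.
Initial deficit D₀ = C_s − DO₀ = 8.32 − 5.628 = 2.692 mg/L.
t_c = (1/1.304) ln[(1.47/0.166)(1 − 2.692×1.304/(0.166×41.35))] = 0.7669 × ln(4.327) = 1.123 d.
D_c = (0.166/1.47) × 41.35 × e^(−0.166×1.123) = 0.1129 × 41.35 × 0.8299 = 3.875 mg/L.
Minimum DO = 8.32 − 3.875 = 4.445 mg/L.

t_c ≈ 1.12 d; minimum DO ≈ 4.44 mg/L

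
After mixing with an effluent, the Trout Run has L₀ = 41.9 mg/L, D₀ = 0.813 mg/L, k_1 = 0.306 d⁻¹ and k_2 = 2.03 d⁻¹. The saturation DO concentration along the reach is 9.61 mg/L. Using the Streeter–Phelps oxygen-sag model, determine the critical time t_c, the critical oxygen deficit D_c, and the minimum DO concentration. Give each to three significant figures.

t_c = [1/(k_2−k_1)] ln[(k_2/k_1)(1 − D₀(k_2−k_1)/(k_1 L₀))]
= [1/(2.03−0.306)] ln[(2.03/0.306)(1 − 0.813×1.724/(0.306×41.9))]
= (1/1.724) ln[6.634 × 0.8907] = 0.5800 × ln(5.909) = 0.5800 × 1.776 = 1.030 d.
L(t_c) = L₀ e^(−k_1 t_c) = 41.9 × 0.7296 = 30.57 mg/L, and at the critical point k_2 D_c = k_1 L, so D_c = (0.306/2.03) × 30.57 = 4.608 mg/L.
Minimum DO = C_s − D_c = 9.61 − 4.608 = 5.002 mg/L.

t_c ≈ 1.03 d; D_c ≈ 4.61 mg/L; min DO ≈ 5.00 mg/L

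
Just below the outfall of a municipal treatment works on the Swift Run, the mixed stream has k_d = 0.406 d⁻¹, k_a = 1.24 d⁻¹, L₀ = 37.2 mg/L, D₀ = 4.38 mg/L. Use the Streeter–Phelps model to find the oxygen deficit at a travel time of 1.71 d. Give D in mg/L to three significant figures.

k_d L₀/(k_a−k_d) = 0.406×37.2/(1.24−0.406) = 15.10/0.8340 = 18.11 mg/L.
e^(−k_d t) = e^(−0.406×1.710) = 0.4994; e^(−k_a t) = e^(−1.24×1.710) = 0.1200.
D = 18.11 × (0.4994 − 0.1200) + 4.38 × 0.1200 = 6.872 + 0.5255 = 7.397 mg/L.

D ≈ 7.40 mg/L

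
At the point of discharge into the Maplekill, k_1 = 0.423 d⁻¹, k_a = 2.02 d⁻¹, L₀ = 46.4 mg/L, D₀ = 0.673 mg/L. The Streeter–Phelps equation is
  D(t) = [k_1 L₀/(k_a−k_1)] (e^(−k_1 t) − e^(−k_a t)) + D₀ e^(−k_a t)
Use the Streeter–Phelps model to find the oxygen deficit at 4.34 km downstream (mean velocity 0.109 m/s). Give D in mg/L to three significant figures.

Travel time t = x/v = 4.34 km / (0.109 m/s) = 4340 m / 0.109 m/s = 39820 s = 0.4608 d.
k_1 L₀/(k_a−k_1) = 0.423×46.4/(2.02−0.423) = 19.63/1.597 = 12.29 mg/L.
e^(−k_1 t) = e^(−0.423×0.4608) = 0.8229; e^(−k_a t) = e^(−2.02×0.4608) = 0.3942.
D = 12.29 × (0.8229 − 0.3942) + 0.673 × 0.3942 = 5.269 + 0.2653 = 5.534 mg/L.

D ≈ 5.53 mg/L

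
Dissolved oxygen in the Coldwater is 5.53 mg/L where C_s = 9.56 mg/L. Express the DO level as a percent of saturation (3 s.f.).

% saturation = C/C_s × 100 = 5.53/9.56 × 100 = 57.8 %.

57.8 % saturation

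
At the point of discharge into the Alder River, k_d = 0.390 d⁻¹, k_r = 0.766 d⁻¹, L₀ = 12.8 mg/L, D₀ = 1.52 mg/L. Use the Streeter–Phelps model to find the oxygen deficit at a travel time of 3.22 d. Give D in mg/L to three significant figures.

D ≈ 2.78 mg/L

k_d L₀/(k_r−k_d) = 0.390×12.8/(0.766−0.390) = 4.992/0.3760 = 13.28 mg/L.
e^(−k_d t) = e^(−0.390×3.220) = 0.2848; e^(−k_r t) = e^(−0.766×3.220) = 0.08488.
D = 13.28 × (0.2848 − 0.08488) + 1.52 × 0.08488 = 2.655 + 0.1290 = 2.784 mg/L.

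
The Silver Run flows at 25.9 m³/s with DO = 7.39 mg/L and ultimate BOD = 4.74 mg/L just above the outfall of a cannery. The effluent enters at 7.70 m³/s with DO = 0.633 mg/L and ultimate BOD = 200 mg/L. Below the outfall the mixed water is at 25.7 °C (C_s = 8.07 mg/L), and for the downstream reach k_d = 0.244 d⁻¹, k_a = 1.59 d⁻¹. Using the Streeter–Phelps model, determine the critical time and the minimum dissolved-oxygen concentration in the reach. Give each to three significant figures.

Mixed DO = (25.9×7.39 + 7.70×0.633)/(25.9+7.70) = 196.3/33.60 = 5.842 mg/L.
Mixed L₀ = (25.9×4.74 + 7.70×200)/(33.60) = 1663/33.60 = 49.49 mg/L.
Initial deficit D₀ = C_s − DO₀ = 8.07 − 5.842 = 2.228 mg/L.
t_c = (1/1.346) ln[(1.59/0.244)(1 − 2.228×1.346/(0.244×49.49))] = 0.7429 × ln(4.898) = 1.180 d.
D_c = (0.244/1.59) × 49.49 × e^(−0.244×1.180) = 0.1535 × 49.49 × 0.7498 = 5.694 mg/L.
Minimum DO = 8.07 − 5.694 = 2.376 mg/L.

t_c ≈ 1.18 d; minimum DO ≈ 2.38 mg/L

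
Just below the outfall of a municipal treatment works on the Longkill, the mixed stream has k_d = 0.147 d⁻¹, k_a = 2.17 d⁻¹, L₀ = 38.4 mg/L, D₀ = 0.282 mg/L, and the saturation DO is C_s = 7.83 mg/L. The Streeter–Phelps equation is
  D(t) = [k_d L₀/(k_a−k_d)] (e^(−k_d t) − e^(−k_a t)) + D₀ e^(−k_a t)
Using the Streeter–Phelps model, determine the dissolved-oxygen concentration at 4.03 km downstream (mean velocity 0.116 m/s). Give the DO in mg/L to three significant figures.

DO ≈ 6.25 mg/L

Travel time t = x/v = 4.03 km / (0.116 m/s) = 4030 m / 0.116 m/s = 34740 s = 0.4021 d.
k_d L₀/(k_a−k_d) = 0.147×38.4/(2.17−0.147) = 5.645/2.023 = 2.790 mg/L.
e^(−k_d t) = e^(−0.147×0.4021) = 0.9426; e^(−k_a t) = e^(−2.17×0.4021) = 0.4179.
D = 2.790 × (0.9426 − 0.4179) + 0.282 × 0.4179 = 1.464 + 0.1178 = 1.582 mg/L.
DO = C_s − D = 7.83 − 1.582 = 6.248 mg/L.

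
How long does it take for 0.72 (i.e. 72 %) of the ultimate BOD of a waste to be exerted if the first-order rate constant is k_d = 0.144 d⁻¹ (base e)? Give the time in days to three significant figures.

y/L₀ = 1 − e^(−k_d t) = 0.72 ⇒ e^(−k_d t) = 0.280
t = −ln(0.280) / 0.144 = 1.273 / 0.144 = 8.840 d.

t ≈ 8.84 d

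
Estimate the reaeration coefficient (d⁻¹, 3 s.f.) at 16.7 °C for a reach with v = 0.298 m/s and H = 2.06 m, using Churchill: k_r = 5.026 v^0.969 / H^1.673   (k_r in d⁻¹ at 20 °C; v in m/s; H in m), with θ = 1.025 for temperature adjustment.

k_r ≈ 0.428 d⁻¹

k_r(20) = 5.026 × 0.298^0.969 / 2.06^1.673 = 5.026 × 0.3094 / 3.350 = 0.4641 d⁻¹.
k_r(16.7) = 0.4641 × 1.025^(16.7−20) = 0.4641 × 0.9217 = 0.4278 d⁻¹.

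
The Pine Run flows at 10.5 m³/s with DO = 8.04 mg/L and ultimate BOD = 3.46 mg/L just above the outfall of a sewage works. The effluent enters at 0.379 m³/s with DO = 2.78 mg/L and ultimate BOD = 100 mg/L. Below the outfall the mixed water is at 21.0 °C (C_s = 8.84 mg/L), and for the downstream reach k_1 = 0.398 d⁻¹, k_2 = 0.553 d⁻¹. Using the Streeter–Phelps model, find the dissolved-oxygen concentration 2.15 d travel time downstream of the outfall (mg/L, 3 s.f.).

DO ≈ 6.43 mg/L

Mixed DO = (10.5×8.04 + 0.379×2.78)/(10.5+0.379) = 85.47/10.88 = 7.857 mg/L.
Mixed L₀ = (10.5×3.46 + 0.379×100)/(10.88) = 74.23/10.88 = 6.823 mg/L.
Initial deficit D₀ = C_s − DO₀ = 8.84 − 7.857 = 0.9832 mg/L.
D(2.15) = [0.398×6.823/(0.553−0.398)](e^(−0.398×2.15) − e^(−0.553×2.15)) + 0.9832 e^(−0.553×2.15)
= 17.52 × (0.4250 − 0.3045) + 0.9832 × 0.3045 = 2.410 mg/L.
DO = 8.84 − 2.410 = 6.430 mg/L.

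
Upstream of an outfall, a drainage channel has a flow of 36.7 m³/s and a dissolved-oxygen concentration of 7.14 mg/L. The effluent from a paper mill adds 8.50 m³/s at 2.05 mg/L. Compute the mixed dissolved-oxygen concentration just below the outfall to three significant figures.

Flow-weighted mixing: C = (Q_r C_r + Q_w C_w)/(Q_r + Q_w)
= (36.7×7.14 + 8.50×2.05)/(36.7 + 8.50) = 279.5/45.20 = 6.183 mg/L.

6.18 mg/L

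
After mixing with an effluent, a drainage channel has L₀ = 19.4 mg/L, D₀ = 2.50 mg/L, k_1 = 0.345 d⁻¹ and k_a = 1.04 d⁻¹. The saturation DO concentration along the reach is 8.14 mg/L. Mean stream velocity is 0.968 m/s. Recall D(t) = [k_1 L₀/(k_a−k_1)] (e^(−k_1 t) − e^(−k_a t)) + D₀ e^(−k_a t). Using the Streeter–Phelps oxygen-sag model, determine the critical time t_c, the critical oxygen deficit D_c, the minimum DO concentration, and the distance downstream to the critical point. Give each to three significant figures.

t_c ≈ 1.16 d; D_c ≈ 4.32 mg/L; min DO ≈ 3.82 mg/L; x_c ≈ 96.6 km

t_c = [1/(k_a−k_1)] ln[(k_a/k_1)(1 − D₀(k_a−k_1)/(k_1 L₀))]
= [1/(1.04−0.345)] ln[(1.04/0.345)(1 − 2.50×0.6950/(0.345×19.4))]
= (1/0.6950) ln[3.014 × 0.7404] = 1.439 × ln(2.232) = 1.439 × 0.8029 = 1.155 d.
L(t_c) = L₀ e^(−k_1 t_c) = 19.4 × 0.6713 = 13.02 mg/L, and at the critical point k_a D_c = k_1 L, so D_c = (0.345/1.04) × 13.02 = 4.320 mg/L.
Minimum DO = C_s − D_c = 8.14 − 4.320 = 3.820 mg/L.
x_c = v t_c = 0.968 m/s × 1.155 d × 86400 s/d = 96620 m ≈ 96.6 km.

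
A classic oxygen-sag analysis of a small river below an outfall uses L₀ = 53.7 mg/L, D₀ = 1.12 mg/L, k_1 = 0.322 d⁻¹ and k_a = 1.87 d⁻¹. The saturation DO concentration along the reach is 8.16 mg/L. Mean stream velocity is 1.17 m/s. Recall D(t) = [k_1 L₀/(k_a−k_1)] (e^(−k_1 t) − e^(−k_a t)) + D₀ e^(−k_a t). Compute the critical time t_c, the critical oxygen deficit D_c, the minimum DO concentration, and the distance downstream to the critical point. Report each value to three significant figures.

t_c ≈ 1.07 d; D_c ≈ 6.56 mg/L; min DO ≈ 1.60 mg/L; x_c ≈ 108 km

With k_a/k_1 = 5.807 and 1 − D₀(k_a−k_1)/(k_1 L₀) = 0.8997,
t_c = ln(5.807 × 0.8997) / (1.87 − 0.322) = ln(5.225) / 1.548 = 1.653/1.548 = 1.068 d.
L(t_c) = L₀ e^(−k_1 t_c) = 53.7 × 0.7090 = 38.07 mg/L, and at the critical point k_a D_c = k_1 L, so D_c = (0.322/1.87) × 38.07 = 6.556 mg/L.
Minimum DO = C_s − D_c = 8.16 − 6.556 = 1.604 mg/L.
x_c = v t_c = 1.17 m/s × 1.068 d × 86400 s/d = 108000 m ≈ 108 km.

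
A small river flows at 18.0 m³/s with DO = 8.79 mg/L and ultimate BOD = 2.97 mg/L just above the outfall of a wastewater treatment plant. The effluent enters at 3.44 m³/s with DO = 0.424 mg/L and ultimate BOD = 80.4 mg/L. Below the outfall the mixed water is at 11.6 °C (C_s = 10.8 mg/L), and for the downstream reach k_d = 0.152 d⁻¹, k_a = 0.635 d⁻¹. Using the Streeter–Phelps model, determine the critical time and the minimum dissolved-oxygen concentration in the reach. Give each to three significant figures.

t_c ≈ 0.522 d; minimum DO ≈ 7.40 mg/L

Mixed DO = (18.0×8.79 + 3.44×0.424)/(18.0+3.44) = 159.7/21.44 = 7.448 mg/L.
Mixed L₀ = (18.0×2.97 + 3.44×80.4)/(21.44) = 330.0/21.44 = 15.39 mg/L.
Initial deficit D₀ = C_s − DO₀ = 10.8 − 7.448 = 3.352 mg/L.
t_c = (1/0.4830) ln[(0.635/0.152)(1 − 3.352×0.4830/(0.152×15.39))] = 2.070 × ln(1.287) = 0.5219 d.
D_c = (0.152/0.635) × 15.39 × e^(−0.152×0.5219) = 0.2394 × 15.39 × 0.9237 = 3.404 mg/L.
Minimum DO = 10.8 − 3.404 = 7.396 mg/L.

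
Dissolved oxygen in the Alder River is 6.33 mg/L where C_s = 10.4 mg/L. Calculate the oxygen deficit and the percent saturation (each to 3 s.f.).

D = C_s − C = 10.4 − 6.33 = 4.07 mg/L.
% saturation = 6.33/10.4 × 100 = 60.9 %.

D ≈ 4.07 mg/L; 60.9 % saturation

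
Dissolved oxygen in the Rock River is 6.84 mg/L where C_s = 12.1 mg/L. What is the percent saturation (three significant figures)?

% saturation = C/C_s × 100 = 6.84/12.1 × 100 = 56.5 %.

56.5 % saturation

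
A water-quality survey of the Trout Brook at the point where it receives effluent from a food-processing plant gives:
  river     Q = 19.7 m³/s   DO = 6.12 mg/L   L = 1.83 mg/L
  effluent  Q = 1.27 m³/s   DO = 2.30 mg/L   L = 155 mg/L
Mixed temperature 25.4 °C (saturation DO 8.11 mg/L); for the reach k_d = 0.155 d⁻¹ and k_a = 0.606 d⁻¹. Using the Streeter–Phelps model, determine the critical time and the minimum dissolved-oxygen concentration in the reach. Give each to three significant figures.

t_c ≈ 1.09 d; minimum DO ≈ 5.71 mg/L

Mixed DO = (19.7×6.12 + 1.27×2.30)/(19.7+1.27) = 123.5/20.97 = 5.889 mg/L.
Mixed L₀ = (19.7×1.83 + 1.27×155)/(20.97) = 232.9/20.97 = 11.11 mg/L.
Initial deficit D₀ = C_s − DO₀ = 8.11 − 5.889 = 2.221 mg/L.
t_c = (1/0.4510) ln[(0.606/0.155)(1 − 2.221×0.4510/(0.155×11.11))] = 2.217 × ln(1.634) = 1.089 d.
D_c = (0.155/0.606) × 11.11 × e^(−0.155×1.089) = 0.2558 × 11.11 × 0.8446 = 2.399 mg/L.
Minimum DO = 8.11 − 2.399 = 5.711 mg/L.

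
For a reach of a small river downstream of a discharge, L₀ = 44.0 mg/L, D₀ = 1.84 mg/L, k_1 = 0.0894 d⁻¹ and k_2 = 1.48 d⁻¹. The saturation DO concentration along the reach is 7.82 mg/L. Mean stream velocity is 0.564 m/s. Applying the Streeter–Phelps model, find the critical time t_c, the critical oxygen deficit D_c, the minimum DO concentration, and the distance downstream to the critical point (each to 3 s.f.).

At the critical point dD/dt = 0, so k_1 L₀ e^(−k_1 t) = k_2 D. Substituting D(t) from the Streeter–Phelps equation and solving for t gives
t_c = ln[(k_2/k_1)(1 − D₀(k_2−k_1)/(k_1 L₀))] / (k_2−k_1).
Here k_2−k_1 = 1.391 d⁻¹ and 1 − D₀(k_2−k_1)/(k_1 L₀) = 1 − 1.84×1.391/(0.0894×44.0) = 0.3495, so
t_c = ln(16.55 × 0.3495) / 1.391 = 1.755 / 1.391 = 1.262 d.
D_c = (k_1/k_2) L₀ e^(−k_1 t_c) = (0.0894/1.48) × 44.0 × e^(−0.0894×1.262) = 0.06041 × 44.0 × 0.8933 = 2.374 mg/L.
Minimum DO = C_s − D_c = 7.82 − 2.374 = 5.446 mg/L.
x_c = v t_c = 0.564 m/s × 1.262 d × 86400 s/d = 61520 m ≈ 61.5 km.

t_c ≈ 1.26 d; D_c ≈ 2.37 mg/L; min DO ≈ 5.45 mg/L; x_c ≈ 61.5 km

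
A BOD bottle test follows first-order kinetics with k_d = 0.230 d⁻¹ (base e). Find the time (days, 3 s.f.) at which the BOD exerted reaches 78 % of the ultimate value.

y/L₀ = 1 − e^(−k_d t) = 0.78 ⇒ e^(−k_d t) = 0.220
t = −ln(0.220) / 0.230 = 1.514 / 0.230 = 6.583 d.

t ≈ 6.58 d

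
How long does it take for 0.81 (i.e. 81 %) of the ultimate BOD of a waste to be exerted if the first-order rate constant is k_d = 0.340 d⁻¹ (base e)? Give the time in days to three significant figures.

t ≈ 4.88 d

y/L₀ = 1 − e^(−k_d t) = 0.81 ⇒ e^(−k_d t) = 0.190
t = −ln(0.190) / 0.340 = 1.661 / 0.340 = 4.885 d.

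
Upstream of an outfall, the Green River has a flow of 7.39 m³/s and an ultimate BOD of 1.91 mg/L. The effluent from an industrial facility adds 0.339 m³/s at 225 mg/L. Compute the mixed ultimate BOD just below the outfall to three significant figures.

11.7 mg/L

Flow-weighted mixing: C = (Q_r C_r + Q_w C_w)/(Q_r + Q_w)
= (7.39×1.91 + 0.339×225)/(7.39 + 0.339) = 90.39/7.729 = 11.69 mg/L.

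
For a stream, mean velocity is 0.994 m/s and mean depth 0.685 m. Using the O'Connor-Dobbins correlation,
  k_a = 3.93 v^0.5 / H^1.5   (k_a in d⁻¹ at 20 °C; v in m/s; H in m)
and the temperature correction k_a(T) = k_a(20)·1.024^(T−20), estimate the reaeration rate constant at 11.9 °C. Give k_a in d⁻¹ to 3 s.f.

k_a ≈ 5.70 d⁻¹

k_a(20) = 3.93 × 0.994^0.5 / 0.685^1.5 = 3.93 × 0.9970 / 0.5669 = 6.911 d⁻¹.
k_a(11.9) = 6.911 × 1.024^(11.9−20) = 6.911 × 0.8252 = 5.703 d⁻¹.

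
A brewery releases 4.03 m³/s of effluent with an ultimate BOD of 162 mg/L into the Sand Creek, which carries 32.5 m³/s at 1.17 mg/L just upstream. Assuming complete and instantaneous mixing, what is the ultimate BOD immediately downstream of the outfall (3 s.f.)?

Flow-weighted mixing: C = (Q_r C_r + Q_w C_w)/(Q_r + Q_w)
= (32.5×1.17 + 4.03×162)/(32.5 + 4.03) = 690.9/36.53 = 18.91 mg/L.

18.9 mg/L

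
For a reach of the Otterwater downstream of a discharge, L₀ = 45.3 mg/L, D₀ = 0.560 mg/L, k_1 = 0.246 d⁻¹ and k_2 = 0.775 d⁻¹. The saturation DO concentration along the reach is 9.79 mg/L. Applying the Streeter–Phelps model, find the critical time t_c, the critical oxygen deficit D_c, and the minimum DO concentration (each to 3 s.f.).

t_c = [1/(k_2−k_1)] ln[(k_2/k_1)(1 − D₀(k_2−k_1)/(k_1 L₀))]
= [1/(0.775−0.246)] ln[(0.775/0.246)(1 − 0.560×0.5290/(0.246×45.3))]
= (1/0.5290) ln[3.150 × 0.9734] = 1.890 × ln(3.067) = 1.890 × 1.121 = 2.118 d.
D_c = (k_1/k_2) L₀ e^(−k_1 t_c) = (0.246/0.775) × 45.3 × e^(−0.246×2.118) = 0.3174 × 45.3 × 0.5939 = 8.539 mg/L.
Minimum DO = C_s − D_c = 9.79 − 8.539 = 1.251 mg/L.

t_c ≈ 2.12 d; D_c ≈ 8.54 mg/L; min DO ≈ 1.25 mg/L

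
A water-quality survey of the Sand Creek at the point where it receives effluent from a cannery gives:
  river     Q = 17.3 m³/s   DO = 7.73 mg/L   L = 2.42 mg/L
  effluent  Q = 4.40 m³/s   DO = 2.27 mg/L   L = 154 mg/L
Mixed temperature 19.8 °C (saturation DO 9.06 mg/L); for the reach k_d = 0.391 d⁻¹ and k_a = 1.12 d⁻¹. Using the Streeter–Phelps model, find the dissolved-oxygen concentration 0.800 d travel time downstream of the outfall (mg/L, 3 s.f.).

DO ≈ 2.32 mg/L

Mixed DO = (17.3×7.73 + 4.40×2.27)/(17.3+4.40) = 143.7/21.70 = 6.623 mg/L.
Mixed L₀ = (17.3×2.42 + 4.40×154)/(21.70) = 719.5/21.70 = 33.16 mg/L.
Initial deficit D₀ = C_s − DO₀ = 9.06 − 6.623 = 2.437 mg/L.
D(0.800) = [0.391×33.16/(1.12−0.391)](e^(−0.391×0.800) − e^(−1.12×0.800)) + 2.437 e^(−1.12×0.800)
= 17.78 × (0.7314 − 0.4082) + 2.437 × 0.4082 = 6.742 mg/L.
DO = 9.06 − 6.742 = 2.318 mg/L.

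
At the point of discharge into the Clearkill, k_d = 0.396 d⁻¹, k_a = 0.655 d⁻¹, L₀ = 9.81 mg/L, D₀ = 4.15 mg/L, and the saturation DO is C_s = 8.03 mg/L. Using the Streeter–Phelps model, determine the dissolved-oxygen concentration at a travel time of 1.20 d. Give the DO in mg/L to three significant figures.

k_d L₀/(k_a−k_d) = 0.396×9.81/(0.655−0.396) = 3.885/0.2590 = 15.00 mg/L.
e^(−k_d t) = e^(−0.396×1.200) = 0.6218; e^(−k_a t) = e^(−0.655×1.200) = 0.4557.
D = 15.00 × (0.6218 − 0.4557) + 4.15 × 0.4557 = 2.491 + 1.891 = 4.382 mg/L.
DO = C_s − D = 8.03 − 4.382 = 3.648 mg/L.

DO ≈ 3.65 mg/L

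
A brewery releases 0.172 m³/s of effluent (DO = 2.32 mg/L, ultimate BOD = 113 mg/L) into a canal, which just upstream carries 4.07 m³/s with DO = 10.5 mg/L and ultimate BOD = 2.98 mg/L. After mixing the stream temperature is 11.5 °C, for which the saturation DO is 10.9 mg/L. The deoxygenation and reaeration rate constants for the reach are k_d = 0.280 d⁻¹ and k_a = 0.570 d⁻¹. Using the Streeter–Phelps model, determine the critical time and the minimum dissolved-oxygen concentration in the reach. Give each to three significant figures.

Mixed DO = (4.07×10.5 + 0.172×2.32)/(4.07+0.172) = 43.13/4.242 = 10.17 mg/L.
Mixed L₀ = (4.07×2.98 + 0.172×113)/(4.242) = 31.56/4.242 = 7.441 mg/L.
Initial deficit D₀ = C_s − DO₀ = 10.9 − 10.17 = 0.7317 mg/L.
t_c = (1/0.2900) ln[(0.570/0.280)(1 − 0.7317×0.2900/(0.280×7.441))] = 3.448 × ln(1.828) = 2.081 d.
D_c = (0.280/0.570) × 7.441 × e^(−0.280×2.081) = 0.4912 × 7.441 × 0.5584 = 2.041 mg/L.
Minimum DO = 10.9 − 2.041 = 8.859 mg/L.

t_c ≈ 2.08 d; minimum DO ≈ 8.86 mg/L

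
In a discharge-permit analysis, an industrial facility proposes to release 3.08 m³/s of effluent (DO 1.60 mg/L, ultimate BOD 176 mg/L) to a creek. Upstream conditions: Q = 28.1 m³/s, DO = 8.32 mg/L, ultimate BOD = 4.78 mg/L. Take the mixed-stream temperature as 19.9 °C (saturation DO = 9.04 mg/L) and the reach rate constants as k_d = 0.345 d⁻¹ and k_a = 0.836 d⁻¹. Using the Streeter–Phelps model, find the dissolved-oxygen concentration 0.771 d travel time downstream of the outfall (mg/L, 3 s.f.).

DO ≈ 4.63 mg/L

Mixed DO = (28.1×8.32 + 3.08×1.60)/(28.1+3.08) = 238.7/31.18 = 7.656 mg/L.
Mixed L₀ = (28.1×4.78 + 3.08×176)/(31.18) = 676.4/31.18 = 21.69 mg/L.
Initial deficit D₀ = C_s − DO₀ = 9.04 − 7.656 = 1.384 mg/L.
D(0.771) = [0.345×21.69/(0.836−0.345)](e^(−0.345×0.771) − e^(−0.836×0.771)) + 1.384 e^(−0.836×0.771)
= 15.24 × (0.7664 − 0.5249) + 1.384 × 0.5249 = 4.408 mg/L.
DO = 9.04 − 4.408 = 4.632 mg/L.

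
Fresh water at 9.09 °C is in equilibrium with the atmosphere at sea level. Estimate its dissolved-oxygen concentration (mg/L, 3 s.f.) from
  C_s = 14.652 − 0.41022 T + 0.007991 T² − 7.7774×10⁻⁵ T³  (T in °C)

C_s ≈ 11.5 mg/L

C_s = 14.652 − 0.41022×9.09 + 0.007991×9.09² − 7.7774×10⁻⁵×9.09³ = 11.52 mg/L.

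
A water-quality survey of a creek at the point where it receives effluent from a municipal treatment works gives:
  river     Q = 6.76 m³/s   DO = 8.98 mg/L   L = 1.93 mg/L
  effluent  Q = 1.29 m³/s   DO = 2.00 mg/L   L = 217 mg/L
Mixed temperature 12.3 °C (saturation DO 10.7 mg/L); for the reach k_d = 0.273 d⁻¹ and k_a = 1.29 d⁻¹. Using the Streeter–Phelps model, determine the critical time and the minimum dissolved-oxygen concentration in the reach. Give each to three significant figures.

t_c ≈ 1.19 d; minimum DO ≈ 5.13 mg/L

Mixed DO = (6.76×8.98 + 1.29×2.00)/(6.76+1.29) = 63.28/8.050 = 7.861 mg/L.
Mixed L₀ = (6.76×1.93 + 1.29×217)/(8.050) = 293.0/8.050 = 36.39 mg/L.
Initial deficit D₀ = C_s − DO₀ = 10.7 − 7.861 = 2.839 mg/L.
t_c = (1/1.017) ln[(1.29/0.273)(1 − 2.839×1.017/(0.273×36.39))] = 0.9833 × ln(3.352) = 1.189 d.
D_c = (0.273/1.29) × 36.39 × e^(−0.273×1.189) = 0.2116 × 36.39 × 0.7227 = 5.567 mg/L.
Minimum DO = 10.7 − 5.567 = 5.133 mg/L.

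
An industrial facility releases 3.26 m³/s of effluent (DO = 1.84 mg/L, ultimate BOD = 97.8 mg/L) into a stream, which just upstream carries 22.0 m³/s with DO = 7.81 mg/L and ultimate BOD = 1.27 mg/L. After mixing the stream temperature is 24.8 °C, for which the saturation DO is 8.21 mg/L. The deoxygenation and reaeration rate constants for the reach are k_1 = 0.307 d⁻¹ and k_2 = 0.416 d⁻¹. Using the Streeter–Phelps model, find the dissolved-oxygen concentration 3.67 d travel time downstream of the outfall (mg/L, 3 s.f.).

DO ≈ 3.82 mg/L

Mixed DO = (22.0×7.81 + 3.26×1.84)/(22.0+3.26) = 177.8/25.26 = 7.040 mg/L.
Mixed L₀ = (22.0×1.27 + 3.26×97.8)/(25.26) = 346.8/25.26 = 13.73 mg/L.
Initial deficit D₀ = C_s − DO₀ = 8.21 − 7.040 = 1.170 mg/L.
D(3.67) = [0.307×13.73/(0.416−0.307)](e^(−0.307×3.67) − e^(−0.416×3.67)) + 1.170 e^(−0.416×3.67)
= 38.66 × (0.3241 − 0.2172) + 1.170 × 0.2172 = 4.386 mg/L.
DO = 8.21 − 4.386 = 3.824 mg/L.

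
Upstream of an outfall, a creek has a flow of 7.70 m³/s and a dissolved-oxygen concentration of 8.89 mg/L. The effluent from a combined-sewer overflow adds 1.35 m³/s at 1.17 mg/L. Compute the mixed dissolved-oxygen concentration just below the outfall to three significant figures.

Flow-weighted mixing: C = (Q_r C_r + Q_w C_w)/(Q_r + Q_w)
= (7.70×8.89 + 1.35×1.17)/(7.70 + 1.35) = 70.03/9.050 = 7.738 mg/L.

7.74 mg/L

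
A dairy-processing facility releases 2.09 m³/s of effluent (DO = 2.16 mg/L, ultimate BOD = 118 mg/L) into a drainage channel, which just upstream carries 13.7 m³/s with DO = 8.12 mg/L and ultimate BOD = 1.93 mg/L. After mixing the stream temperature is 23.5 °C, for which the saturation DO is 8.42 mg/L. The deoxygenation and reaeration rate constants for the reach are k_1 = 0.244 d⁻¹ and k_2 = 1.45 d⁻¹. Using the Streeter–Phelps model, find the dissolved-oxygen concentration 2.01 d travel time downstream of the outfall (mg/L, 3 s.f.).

DO ≈ 6.41 mg/L

Mixed DO = (13.7×8.12 + 2.09×2.16)/(13.7+2.09) = 115.8/15.79 = 7.331 mg/L.
Mixed L₀ = (13.7×1.93 + 2.09×118)/(15.79) = 273.1/15.79 = 17.29 mg/L.
Initial deficit D₀ = C_s − DO₀ = 8.42 − 7.331 = 1.089 mg/L.
D(2.01) = [0.244×17.29/(1.45−0.244)](e^(−0.244×2.01) − e^(−1.45×2.01)) + 1.089 e^(−1.45×2.01)
= 3.499 × (0.6124 − 0.05423) + 1.089 × 0.05423 = 2.012 mg/L.
DO = 8.42 − 2.012 = 6.408 mg/L.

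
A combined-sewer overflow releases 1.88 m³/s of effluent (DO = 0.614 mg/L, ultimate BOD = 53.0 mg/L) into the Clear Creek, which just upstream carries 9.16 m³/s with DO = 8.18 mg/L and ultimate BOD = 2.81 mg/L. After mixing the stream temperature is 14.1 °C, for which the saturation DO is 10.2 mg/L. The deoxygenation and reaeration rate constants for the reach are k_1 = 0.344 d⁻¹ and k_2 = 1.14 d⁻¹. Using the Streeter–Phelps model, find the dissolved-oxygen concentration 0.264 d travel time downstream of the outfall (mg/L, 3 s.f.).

DO ≈ 6.90 mg/L

Mixed DO = (9.16×8.18 + 1.88×0.614)/(9.16+1.88) = 76.08/11.04 = 6.892 mg/L.
Mixed L₀ = (9.16×2.81 + 1.88×53.0)/(11.04) = 125.4/11.04 = 11.36 mg/L.
Initial deficit D₀ = C_s − DO₀ = 10.2 − 6.892 = 3.308 mg/L.
D(0.264) = [0.344×11.36/(1.14−0.344)](e^(−0.344×0.264) − e^(−1.14×0.264)) + 3.308 e^(−1.14×0.264)
= 4.908 × (0.9132 − 0.7401) + 3.308 × 0.7401 = 3.298 mg/L.
DO = 10.2 − 3.298 = 6.902 mg/L.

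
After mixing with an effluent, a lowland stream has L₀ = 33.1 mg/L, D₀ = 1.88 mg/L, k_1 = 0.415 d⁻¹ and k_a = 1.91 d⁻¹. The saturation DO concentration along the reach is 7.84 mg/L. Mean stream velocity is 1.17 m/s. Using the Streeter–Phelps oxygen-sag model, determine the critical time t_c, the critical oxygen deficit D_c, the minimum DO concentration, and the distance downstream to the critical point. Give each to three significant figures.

At the critical point dD/dt = 0, so k_1 L₀ e^(−k_1 t) = k_a D. Substituting D(t) from the Streeter–Phelps equation and solving for t gives
t_c = ln[(k_a/k_1)(1 − D₀(k_a−k_1)/(k_1 L₀))] / (k_a−k_1).
Here k_a−k_1 = 1.495 d⁻¹ and 1 − D₀(k_a−k_1)/(k_1 L₀) = 1 − 1.88×1.495/(0.415×33.1) = 0.7954, so
t_c = ln(4.602 × 0.7954) / 1.495 = 1.298 / 1.495 = 0.8680 d.
D_c = (k_1/k_a) L₀ e^(−k_1 t_c) = (0.415/1.91) × 33.1 × e^(−0.415×0.8680) = 0.2173 × 33.1 × 0.6975 = 5.017 mg/L.
Minimum DO = C_s − D_c = 7.84 − 5.017 = 2.823 mg/L.
x_c = v t_c = 1.17 m/s × 0.8680 d × 86400 s/d = 87740 m ≈ 87.7 km.

t_c ≈ 0.868 d; D_c ≈ 5.02 mg/L; min DO ≈ 2.82 mg/L; x_c ≈ 87.7 km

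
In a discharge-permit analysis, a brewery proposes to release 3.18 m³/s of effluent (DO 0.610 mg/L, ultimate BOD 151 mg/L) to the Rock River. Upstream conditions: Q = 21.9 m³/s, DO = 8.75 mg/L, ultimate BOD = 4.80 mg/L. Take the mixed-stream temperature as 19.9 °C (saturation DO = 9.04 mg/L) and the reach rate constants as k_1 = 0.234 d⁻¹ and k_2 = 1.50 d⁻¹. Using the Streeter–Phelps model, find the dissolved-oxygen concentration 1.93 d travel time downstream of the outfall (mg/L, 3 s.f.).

DO ≈ 6.46 mg/L

Mixed DO = (21.9×8.75 + 3.18×0.610)/(21.9+3.18) = 193.6/25.08 = 7.718 mg/L.
Mixed L₀ = (21.9×4.80 + 3.18×151)/(25.08) = 585.3/25.08 = 23.34 mg/L.
Initial deficit D₀ = C_s − DO₀ = 9.04 − 7.718 = 1.322 mg/L.
D(1.93) = [0.234×23.34/(1.50−0.234)](e^(−0.234×1.93) − e^(−1.50×1.93)) + 1.322 e^(−1.50×1.93)
= 4.314 × (0.6366 − 0.05530) + 1.322 × 0.05530 = 2.581 mg/L.
DO = 9.04 − 2.581 = 6.459 mg/L.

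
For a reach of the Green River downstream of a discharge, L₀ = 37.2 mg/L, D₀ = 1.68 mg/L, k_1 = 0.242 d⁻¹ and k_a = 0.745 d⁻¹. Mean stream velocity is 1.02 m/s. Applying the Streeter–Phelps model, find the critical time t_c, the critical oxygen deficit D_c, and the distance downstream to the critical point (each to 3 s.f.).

t_c ≈ 2.04 d; D_c ≈ 7.38 mg/L; x_c ≈ 180 km

With k_a/k_1 = 3.079 and 1 − D₀(k_a−k_1)/(k_1 L₀) = 0.9061,
t_c = ln(3.079 × 0.9061) / (0.745 − 0.242) = ln(2.790) / 0.5030 = 1.026/0.5030 = 2.040 d.
D_c = (k_1/k_a) L₀ e^(−k_1 t_c) = (0.242/0.745) × 37.2 × e^(−0.242×2.040) = 0.3248 × 37.2 × 0.6104 = 7.377 mg/L.
x_c = v t_c = 1.02 m/s × 2.040 d × 86400 s/d = 179700 m ≈ 180 km.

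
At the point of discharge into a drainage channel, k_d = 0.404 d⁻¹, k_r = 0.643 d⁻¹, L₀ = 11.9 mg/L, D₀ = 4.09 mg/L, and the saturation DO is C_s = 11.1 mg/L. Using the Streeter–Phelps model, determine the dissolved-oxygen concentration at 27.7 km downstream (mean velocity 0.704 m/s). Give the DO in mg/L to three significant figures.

Travel time t = x/v = 27.7 km / (0.704 m/s) = 27700 m / 0.704 m/s = 39350 s = 0.4554 d.
k_d L₀/(k_r−k_d) = 0.404×11.9/(0.643−0.404) = 4.808/0.2390 = 20.12 mg/L.
e^(−k_d t) = e^(−0.404×0.4554) = 0.8320; e^(−k_r t) = e^(−0.643×0.4554) = 0.7462.
D = 20.12 × (0.8320 − 0.7462) + 4.09 × 0.7462 = 1.726 + 3.052 = 4.778 mg/L.
DO = C_s − D = 11.1 − 4.778 = 6.322 mg/L.

DO ≈ 6.32 mg/L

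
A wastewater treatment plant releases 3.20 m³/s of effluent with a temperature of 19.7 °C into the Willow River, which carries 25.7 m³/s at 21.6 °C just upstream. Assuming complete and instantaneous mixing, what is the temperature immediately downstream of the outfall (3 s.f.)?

21.4 °C

Flow-weighted mixing: C = (Q_r C_r + Q_w C_w)/(Q_r + Q_w)
= (25.7×21.6 + 3.20×19.7)/(25.7 + 3.20) = 618.2/28.90 = 21.39 °C.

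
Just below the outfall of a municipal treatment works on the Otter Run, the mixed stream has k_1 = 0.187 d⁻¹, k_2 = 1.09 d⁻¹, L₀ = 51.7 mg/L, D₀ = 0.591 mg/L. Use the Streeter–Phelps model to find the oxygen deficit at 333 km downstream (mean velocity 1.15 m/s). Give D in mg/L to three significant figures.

Travel time t = x/v = 333 km / (1.15 m/s) = 333000 m / 1.15 m/s = 289600 s = 3.351 d.
k_1 L₀/(k_2−k_1) = 0.187×51.7/(1.09−0.187) = 9.668/0.9030 = 10.71 mg/L.
e^(−k_1 t) = e^(−0.187×3.351) = 0.5343; e^(−k_2 t) = e^(−1.09×3.351) = 0.02591.
D = 10.71 × (0.5343 − 0.02591) + 0.591 × 0.02591 = 5.443 + 0.01531 = 5.459 mg/L.

D ≈ 5.46 mg/L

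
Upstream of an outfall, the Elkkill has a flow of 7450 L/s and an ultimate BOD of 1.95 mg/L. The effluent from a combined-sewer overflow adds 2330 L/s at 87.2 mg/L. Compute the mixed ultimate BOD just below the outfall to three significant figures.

Flow-weighted mixing: C = (Q_r C_r + Q_w C_w)/(Q_r + Q_w)
= (7450×1.95 + 2330×87.2)/(7450 + 2330) = 217700/9780 = 22.26 mg/L.

22.3 mg/L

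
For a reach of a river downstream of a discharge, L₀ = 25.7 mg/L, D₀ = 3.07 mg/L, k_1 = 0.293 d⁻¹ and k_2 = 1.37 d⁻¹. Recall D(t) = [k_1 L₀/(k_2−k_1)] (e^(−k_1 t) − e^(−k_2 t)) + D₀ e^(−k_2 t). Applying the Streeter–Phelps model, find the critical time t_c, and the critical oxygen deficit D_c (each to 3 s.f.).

At the critical point dD/dt = 0, so k_1 L₀ e^(−k_1 t) = k_2 D. Substituting D(t) from the Streeter–Phelps equation and solving for t gives
t_c = ln[(k_2/k_1)(1 − D₀(k_2−k_1)/(k_1 L₀))] / (k_2−k_1).
Here k_2−k_1 = 1.077 d⁻¹ and 1 − D₀(k_2−k_1)/(k_1 L₀) = 1 − 3.07×1.077/(0.293×25.7) = 0.5609, so
t_c = ln(4.676 × 0.5609) / 1.077 = 0.9642 / 1.077 = 0.8953 d.
L(t_c) = L₀ e^(−k_1 t_c) = 25.7 × 0.7693 = 19.77 mg/L, and at the critical point k_2 D_c = k_1 L, so D_c = (0.293/1.37) × 19.77 = 4.228 mg/L.

t_c ≈ 0.895 d; D_c ≈ 4.23 mg/L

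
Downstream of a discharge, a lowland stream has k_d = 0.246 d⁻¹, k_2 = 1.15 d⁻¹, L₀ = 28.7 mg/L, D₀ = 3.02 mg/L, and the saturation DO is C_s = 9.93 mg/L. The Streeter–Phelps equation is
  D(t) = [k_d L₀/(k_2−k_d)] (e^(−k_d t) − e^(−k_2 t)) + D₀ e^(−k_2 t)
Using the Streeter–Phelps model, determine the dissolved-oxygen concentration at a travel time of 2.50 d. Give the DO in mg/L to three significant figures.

k_d L₀/(k_2−k_d) = 0.246×28.7/(1.15−0.246) = 7.060/0.9040 = 7.810 mg/L.
e^(−k_d t) = e^(−0.246×2.500) = 0.5406; e^(−k_2 t) = e^(−1.15×2.500) = 0.05642.
D = 7.810 × (0.5406 − 0.05642) + 3.02 × 0.05642 = 3.782 + 0.1704 = 3.952 mg/L.
DO = C_s − D = 9.93 − 3.952 = 5.978 mg/L.

DO ≈ 5.98 mg/L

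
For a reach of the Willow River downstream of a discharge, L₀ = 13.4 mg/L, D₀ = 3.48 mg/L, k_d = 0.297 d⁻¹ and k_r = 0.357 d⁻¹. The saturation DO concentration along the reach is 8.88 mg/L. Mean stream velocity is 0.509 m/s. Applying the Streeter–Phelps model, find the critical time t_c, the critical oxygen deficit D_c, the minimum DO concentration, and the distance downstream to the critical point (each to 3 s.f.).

t_c ≈ 2.17 d; D_c ≈ 5.85 mg/L; min DO ≈ 3.03 mg/L; x_c ≈ 95.4 km

With k_r/k_d = 1.202 and 1 − D₀(k_r−k_d)/(k_d L₀) = 0.9475,
t_c = ln(1.202 × 0.9475) / (0.357 − 0.297) = ln(1.139) / 0.06000 = 0.1301/0.06000 = 2.169 d.
D_c = (k_d/k_r) L₀ e^(−k_d t_c) = (0.297/0.357) × 13.4 × e^(−0.297×2.169) = 0.8319 × 13.4 × 0.5252 = 5.854 mg/L.
Minimum DO = C_s − D_c = 8.88 − 5.854 = 3.026 mg/L.
x_c = v t_c = 0.509 m/s × 2.169 d × 86400 s/d = 95370 m ≈ 95.4 km.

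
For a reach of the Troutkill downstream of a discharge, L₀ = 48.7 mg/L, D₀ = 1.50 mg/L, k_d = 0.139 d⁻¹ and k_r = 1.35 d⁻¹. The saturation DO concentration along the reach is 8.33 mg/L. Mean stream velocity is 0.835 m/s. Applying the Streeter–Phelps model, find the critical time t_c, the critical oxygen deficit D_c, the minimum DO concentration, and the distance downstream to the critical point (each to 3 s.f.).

t_c = [1/(k_r−k_d)] ln[(k_r/k_d)(1 − D₀(k_r−k_d)/(k_d L₀))]
= [1/(1.35−0.139)] ln[(1.35/0.139)(1 − 1.50×1.211/(0.139×48.7))]
= (1/1.211) ln[9.712 × 0.7317] = 0.8258 × ln(7.106) = 0.8258 × 1.961 = 1.619 d.
D_c = (k_d/k_r) L₀ e^(−k_d t_c) = (0.139/1.35) × 48.7 × e^(−0.139×1.619) = 0.1030 × 48.7 × 0.7985 = 4.004 mg/L.
Minimum DO = C_s − D_c = 8.33 − 4.004 = 4.326 mg/L.
x_c = v t_c = 0.835 m/s × 1.619 d × 86400 s/d = 116800 m ≈ 117 km.

t_c ≈ 1.62 d; D_c ≈ 4.00 mg/L; min DO ≈ 4.33 mg/L; x_c ≈ 117 km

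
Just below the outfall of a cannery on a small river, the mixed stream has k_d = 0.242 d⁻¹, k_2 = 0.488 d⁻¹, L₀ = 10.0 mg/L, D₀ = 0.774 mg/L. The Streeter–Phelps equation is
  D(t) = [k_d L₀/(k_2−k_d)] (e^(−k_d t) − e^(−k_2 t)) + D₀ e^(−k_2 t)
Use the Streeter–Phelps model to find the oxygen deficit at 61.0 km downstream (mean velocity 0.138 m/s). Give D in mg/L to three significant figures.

Travel time t = x/v = 61.0 km / (0.138 m/s) = 61000 m / 0.138 m/s = 442000 s = 5.116 d.
k_d L₀/(k_2−k_d) = 0.242×10.0/(0.488−0.242) = 2.420/0.2460 = 9.837 mg/L.
e^(−k_d t) = e^(−0.242×5.116) = 0.2899; e^(−k_2 t) = e^(−0.488×5.116) = 0.08236.
D = 9.837 × (0.2899 − 0.08236) + 0.774 × 0.08236 = 2.042 + 0.06375 = 2.106 mg/L.

D ≈ 2.11 mg/L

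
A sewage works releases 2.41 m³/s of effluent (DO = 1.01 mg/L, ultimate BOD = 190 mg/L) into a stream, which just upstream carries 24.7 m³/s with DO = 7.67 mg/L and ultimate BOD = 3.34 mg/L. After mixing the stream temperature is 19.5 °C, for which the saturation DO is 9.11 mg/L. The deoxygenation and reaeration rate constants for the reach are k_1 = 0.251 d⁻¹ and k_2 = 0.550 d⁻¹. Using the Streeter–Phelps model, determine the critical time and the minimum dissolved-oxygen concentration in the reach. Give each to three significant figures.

Mixed DO = (24.7×7.67 + 2.41×1.01)/(24.7+2.41) = 191.9/27.11 = 7.078 mg/L.
Mixed L₀ = (24.7×3.34 + 2.41×190)/(27.11) = 540.4/27.11 = 19.93 mg/L.
Initial deficit D₀ = C_s − DO₀ = 9.11 − 7.078 = 2.032 mg/L.
t_c = (1/0.2990) ln[(0.550/0.251)(1 − 2.032×0.2990/(0.251×19.93))] = 3.344 × ln(1.925) = 2.191 d.
D_c = (0.251/0.550) × 19.93 × e^(−0.251×2.191) = 0.4564 × 19.93 × 0.5770 = 5.249 mg/L.
Minimum DO = 9.11 − 5.249 = 3.861 mg/L.

t_c ≈ 2.19 d; minimum DO ≈ 3.86 mg/L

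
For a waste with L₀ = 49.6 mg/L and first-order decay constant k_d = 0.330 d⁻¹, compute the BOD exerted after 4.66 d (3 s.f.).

y_t = L₀(1 − e^(−k_d t)) = 49.6 × (1 − e^(−0.330×4.66))
= 49.6 × (1 − 0.2149) = 49.6 × 0.7851 = 38.94 mg/L.

y ≈ 38.9 mg/L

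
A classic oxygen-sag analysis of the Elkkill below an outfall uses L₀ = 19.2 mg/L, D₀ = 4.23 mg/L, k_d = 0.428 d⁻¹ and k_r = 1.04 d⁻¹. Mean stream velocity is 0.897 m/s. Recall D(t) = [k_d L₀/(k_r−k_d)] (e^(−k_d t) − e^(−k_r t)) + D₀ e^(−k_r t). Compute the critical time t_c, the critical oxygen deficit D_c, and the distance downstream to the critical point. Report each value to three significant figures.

t_c ≈ 0.832 d; D_c ≈ 5.53 mg/L; x_c ≈ 64.5 km

At the critical point dD/dt = 0, so k_d L₀ e^(−k_d t) = k_r D. Substituting D(t) from the Streeter–Phelps equation and solving for t gives
t_c = ln[(k_r/k_d)(1 − D₀(k_r−k_d)/(k_d L₀))] / (k_r−k_d).
Here k_r−k_d = 0.6120 d⁻¹ and 1 − D₀(k_r−k_d)/(k_d L₀) = 1 − 4.23×0.6120/(0.428×19.2) = 0.6850, so
t_c = ln(2.430 × 0.6850) / 0.6120 = 0.5095 / 0.6120 = 0.8325 d.
D_c = (k_d/k_r) L₀ e^(−k_d t_c) = (0.428/1.04) × 19.2 × e^(−0.428×0.8325) = 0.4115 × 19.2 × 0.7003 = 5.533 mg/L.
x_c = v t_c = 0.897 m/s × 0.8325 d × 86400 s/d = 64520 m ≈ 64.5 km.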